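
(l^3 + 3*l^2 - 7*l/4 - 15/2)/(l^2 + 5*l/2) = l + 1/2 - 3/l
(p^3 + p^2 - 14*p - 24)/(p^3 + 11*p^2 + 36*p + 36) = (p - 4)/(p + 6)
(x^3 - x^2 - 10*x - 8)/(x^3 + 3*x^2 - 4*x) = (x^3 - x^2 - 10*x - 8)/(x*(x^2 + 3*x - 4))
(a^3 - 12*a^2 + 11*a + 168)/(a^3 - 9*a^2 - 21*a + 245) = (a^2 - 5*a - 24)/(a^2 - 2*a - 35)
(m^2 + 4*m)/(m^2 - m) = (m + 4)/(m - 1)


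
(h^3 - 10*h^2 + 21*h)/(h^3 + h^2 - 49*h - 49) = h*(h - 3)/(h^2 + 8*h + 7)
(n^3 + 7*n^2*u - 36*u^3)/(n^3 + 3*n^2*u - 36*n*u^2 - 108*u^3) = (-n + 2*u)/(-n + 6*u)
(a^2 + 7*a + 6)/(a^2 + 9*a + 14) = (a^2 + 7*a + 6)/(a^2 + 9*a + 14)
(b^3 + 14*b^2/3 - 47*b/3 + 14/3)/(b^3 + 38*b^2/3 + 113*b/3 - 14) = (b - 2)/(b + 6)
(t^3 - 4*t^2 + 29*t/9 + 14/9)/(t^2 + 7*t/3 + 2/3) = (3*t^2 - 13*t + 14)/(3*(t + 2))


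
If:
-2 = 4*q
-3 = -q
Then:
No Solution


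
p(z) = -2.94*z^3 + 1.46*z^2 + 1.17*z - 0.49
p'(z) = -8.82*z^2 + 2.92*z + 1.17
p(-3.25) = 112.05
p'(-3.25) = -101.48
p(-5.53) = 534.88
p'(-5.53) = -284.70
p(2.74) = -46.80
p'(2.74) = -57.05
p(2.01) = -16.11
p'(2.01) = -28.59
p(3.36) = -91.60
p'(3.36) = -88.59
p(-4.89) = 372.48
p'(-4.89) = -224.01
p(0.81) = -0.15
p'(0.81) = -2.25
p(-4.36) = 265.84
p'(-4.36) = -179.23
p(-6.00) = 680.09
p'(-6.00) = -333.87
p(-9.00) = 2250.50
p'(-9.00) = -739.53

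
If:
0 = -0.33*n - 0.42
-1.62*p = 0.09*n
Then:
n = -1.27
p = 0.07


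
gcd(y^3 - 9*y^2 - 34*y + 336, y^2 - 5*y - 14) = y - 7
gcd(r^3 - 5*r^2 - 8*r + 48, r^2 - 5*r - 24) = r + 3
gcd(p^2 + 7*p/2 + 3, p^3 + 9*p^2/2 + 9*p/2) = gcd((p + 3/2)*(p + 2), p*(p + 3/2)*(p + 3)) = p + 3/2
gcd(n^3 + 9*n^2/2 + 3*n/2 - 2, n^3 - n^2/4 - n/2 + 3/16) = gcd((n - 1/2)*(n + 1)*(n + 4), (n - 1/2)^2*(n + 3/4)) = n - 1/2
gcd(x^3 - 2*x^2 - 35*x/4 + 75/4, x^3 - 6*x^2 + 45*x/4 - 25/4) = x^2 - 5*x + 25/4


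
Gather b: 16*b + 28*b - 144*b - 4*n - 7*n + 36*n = -100*b + 25*n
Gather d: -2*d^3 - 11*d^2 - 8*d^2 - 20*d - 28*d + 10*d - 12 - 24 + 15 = -2*d^3 - 19*d^2 - 38*d - 21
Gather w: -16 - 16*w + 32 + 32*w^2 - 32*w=32*w^2 - 48*w + 16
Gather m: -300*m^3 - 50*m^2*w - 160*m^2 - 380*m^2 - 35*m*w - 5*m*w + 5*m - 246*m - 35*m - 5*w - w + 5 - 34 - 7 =-300*m^3 + m^2*(-50*w - 540) + m*(-40*w - 276) - 6*w - 36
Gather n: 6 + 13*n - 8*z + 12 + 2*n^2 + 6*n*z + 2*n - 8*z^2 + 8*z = 2*n^2 + n*(6*z + 15) - 8*z^2 + 18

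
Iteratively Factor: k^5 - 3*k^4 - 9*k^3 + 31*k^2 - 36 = (k - 2)*(k^4 - k^3 - 11*k^2 + 9*k + 18) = (k - 2)*(k + 1)*(k^3 - 2*k^2 - 9*k + 18) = (k - 2)*(k + 1)*(k + 3)*(k^2 - 5*k + 6) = (k - 2)^2*(k + 1)*(k + 3)*(k - 3)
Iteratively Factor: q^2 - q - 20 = (q + 4)*(q - 5)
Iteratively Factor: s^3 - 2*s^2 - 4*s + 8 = (s - 2)*(s^2 - 4) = (s - 2)*(s + 2)*(s - 2)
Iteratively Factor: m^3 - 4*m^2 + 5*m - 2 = (m - 2)*(m^2 - 2*m + 1) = (m - 2)*(m - 1)*(m - 1)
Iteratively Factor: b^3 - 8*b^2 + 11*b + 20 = (b - 5)*(b^2 - 3*b - 4) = (b - 5)*(b + 1)*(b - 4)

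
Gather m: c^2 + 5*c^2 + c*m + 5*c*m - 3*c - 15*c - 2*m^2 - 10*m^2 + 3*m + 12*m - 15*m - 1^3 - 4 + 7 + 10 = 6*c^2 + 6*c*m - 18*c - 12*m^2 + 12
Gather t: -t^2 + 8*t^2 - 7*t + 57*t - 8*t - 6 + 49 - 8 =7*t^2 + 42*t + 35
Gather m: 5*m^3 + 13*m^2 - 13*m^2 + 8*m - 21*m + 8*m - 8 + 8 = 5*m^3 - 5*m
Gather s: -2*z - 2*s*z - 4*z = -2*s*z - 6*z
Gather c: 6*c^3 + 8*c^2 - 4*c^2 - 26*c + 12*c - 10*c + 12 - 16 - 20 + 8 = 6*c^3 + 4*c^2 - 24*c - 16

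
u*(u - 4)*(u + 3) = u^3 - u^2 - 12*u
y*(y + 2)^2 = y^3 + 4*y^2 + 4*y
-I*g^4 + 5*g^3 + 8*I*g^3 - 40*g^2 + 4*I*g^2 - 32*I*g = g*(g - 8)*(g + 4*I)*(-I*g + 1)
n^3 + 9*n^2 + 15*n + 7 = (n + 1)^2*(n + 7)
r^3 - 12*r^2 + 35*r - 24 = (r - 8)*(r - 3)*(r - 1)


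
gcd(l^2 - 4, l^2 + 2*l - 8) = l - 2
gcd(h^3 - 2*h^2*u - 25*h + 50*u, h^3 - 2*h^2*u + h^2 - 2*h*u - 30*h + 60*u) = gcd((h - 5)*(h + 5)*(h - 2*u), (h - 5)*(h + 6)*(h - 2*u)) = -h^2 + 2*h*u + 5*h - 10*u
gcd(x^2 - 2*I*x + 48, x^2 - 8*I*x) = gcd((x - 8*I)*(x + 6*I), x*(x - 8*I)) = x - 8*I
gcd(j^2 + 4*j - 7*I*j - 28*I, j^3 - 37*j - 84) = j + 4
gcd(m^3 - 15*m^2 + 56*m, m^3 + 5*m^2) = m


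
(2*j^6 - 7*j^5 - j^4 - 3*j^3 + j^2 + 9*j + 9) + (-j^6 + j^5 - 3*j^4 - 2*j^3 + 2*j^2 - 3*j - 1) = j^6 - 6*j^5 - 4*j^4 - 5*j^3 + 3*j^2 + 6*j + 8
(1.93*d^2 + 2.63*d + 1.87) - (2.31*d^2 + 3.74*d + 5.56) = -0.38*d^2 - 1.11*d - 3.69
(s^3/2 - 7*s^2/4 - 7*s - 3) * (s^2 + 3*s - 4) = s^5/2 - s^4/4 - 57*s^3/4 - 17*s^2 + 19*s + 12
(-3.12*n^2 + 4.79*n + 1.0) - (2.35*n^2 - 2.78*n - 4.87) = -5.47*n^2 + 7.57*n + 5.87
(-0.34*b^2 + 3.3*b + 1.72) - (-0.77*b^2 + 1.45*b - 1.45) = 0.43*b^2 + 1.85*b + 3.17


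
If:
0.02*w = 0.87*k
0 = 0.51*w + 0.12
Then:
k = -0.01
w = -0.24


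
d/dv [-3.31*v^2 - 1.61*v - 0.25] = -6.62*v - 1.61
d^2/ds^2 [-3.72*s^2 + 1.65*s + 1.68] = -7.44000000000000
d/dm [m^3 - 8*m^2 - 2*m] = 3*m^2 - 16*m - 2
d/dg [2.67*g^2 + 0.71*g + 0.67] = 5.34*g + 0.71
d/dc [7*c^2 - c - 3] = 14*c - 1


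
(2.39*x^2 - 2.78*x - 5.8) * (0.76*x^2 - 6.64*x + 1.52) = 1.8164*x^4 - 17.9824*x^3 + 17.684*x^2 + 34.2864*x - 8.816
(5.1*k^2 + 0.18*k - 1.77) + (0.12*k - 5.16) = 5.1*k^2 + 0.3*k - 6.93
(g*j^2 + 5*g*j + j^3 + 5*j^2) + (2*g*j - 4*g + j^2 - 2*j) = g*j^2 + 7*g*j - 4*g + j^3 + 6*j^2 - 2*j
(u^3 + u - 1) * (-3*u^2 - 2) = -3*u^5 - 5*u^3 + 3*u^2 - 2*u + 2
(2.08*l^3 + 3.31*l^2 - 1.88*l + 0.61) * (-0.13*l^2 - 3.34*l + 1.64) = -0.2704*l^5 - 7.3775*l^4 - 7.3998*l^3 + 11.6283*l^2 - 5.1206*l + 1.0004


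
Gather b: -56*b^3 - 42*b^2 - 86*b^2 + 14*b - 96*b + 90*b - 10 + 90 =-56*b^3 - 128*b^2 + 8*b + 80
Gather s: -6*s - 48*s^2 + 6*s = -48*s^2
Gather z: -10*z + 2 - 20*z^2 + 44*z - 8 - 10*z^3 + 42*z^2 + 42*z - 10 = -10*z^3 + 22*z^2 + 76*z - 16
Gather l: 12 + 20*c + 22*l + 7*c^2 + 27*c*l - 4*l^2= 7*c^2 + 20*c - 4*l^2 + l*(27*c + 22) + 12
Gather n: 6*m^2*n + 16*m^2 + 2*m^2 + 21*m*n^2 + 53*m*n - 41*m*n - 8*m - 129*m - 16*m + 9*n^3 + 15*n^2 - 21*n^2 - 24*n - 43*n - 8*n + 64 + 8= 18*m^2 - 153*m + 9*n^3 + n^2*(21*m - 6) + n*(6*m^2 + 12*m - 75) + 72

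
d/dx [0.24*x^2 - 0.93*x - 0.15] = 0.48*x - 0.93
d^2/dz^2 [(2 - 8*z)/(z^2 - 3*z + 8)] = 4*(-(2*z - 3)^2*(4*z - 1) + (12*z - 13)*(z^2 - 3*z + 8))/(z^2 - 3*z + 8)^3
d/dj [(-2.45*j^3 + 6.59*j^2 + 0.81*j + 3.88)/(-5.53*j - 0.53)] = (27.097*j^3 - 32.5472*j^2 - 6.9854*j + 21.0271)/(30.5809*j^2 + 5.8618*j + 0.2809)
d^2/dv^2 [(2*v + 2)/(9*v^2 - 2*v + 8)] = 4*(4*(v + 1)*(9*v - 1)^2 - (27*v + 7)*(9*v^2 - 2*v + 8))/(9*v^2 - 2*v + 8)^3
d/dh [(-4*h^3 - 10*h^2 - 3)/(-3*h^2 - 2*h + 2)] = 2*(6*h^4 + 8*h^3 - 2*h^2 - 29*h - 3)/(9*h^4 + 12*h^3 - 8*h^2 - 8*h + 4)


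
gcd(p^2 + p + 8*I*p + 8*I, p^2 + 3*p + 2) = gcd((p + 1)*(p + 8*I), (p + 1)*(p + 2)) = p + 1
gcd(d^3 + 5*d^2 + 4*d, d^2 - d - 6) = 1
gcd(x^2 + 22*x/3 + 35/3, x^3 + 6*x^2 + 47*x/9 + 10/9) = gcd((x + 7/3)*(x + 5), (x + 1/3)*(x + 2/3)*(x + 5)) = x + 5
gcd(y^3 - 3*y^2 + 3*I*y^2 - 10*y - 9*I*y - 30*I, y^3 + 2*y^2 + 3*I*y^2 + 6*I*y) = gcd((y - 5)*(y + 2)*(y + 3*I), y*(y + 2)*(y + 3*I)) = y^2 + y*(2 + 3*I) + 6*I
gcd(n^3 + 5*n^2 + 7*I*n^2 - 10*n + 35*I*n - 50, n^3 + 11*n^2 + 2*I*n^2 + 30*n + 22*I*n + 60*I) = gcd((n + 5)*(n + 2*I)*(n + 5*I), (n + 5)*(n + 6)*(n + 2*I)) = n^2 + n*(5 + 2*I) + 10*I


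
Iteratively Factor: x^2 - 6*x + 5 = (x - 5)*(x - 1)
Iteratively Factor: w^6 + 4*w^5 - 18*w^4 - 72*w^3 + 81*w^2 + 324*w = (w - 3)*(w^5 + 7*w^4 + 3*w^3 - 63*w^2 - 108*w) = (w - 3)*(w + 4)*(w^4 + 3*w^3 - 9*w^2 - 27*w) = (w - 3)*(w + 3)*(w + 4)*(w^3 - 9*w) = w*(w - 3)*(w + 3)*(w + 4)*(w^2 - 9) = w*(w - 3)^2*(w + 3)*(w + 4)*(w + 3)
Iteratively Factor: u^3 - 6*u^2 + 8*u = (u)*(u^2 - 6*u + 8) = u*(u - 4)*(u - 2)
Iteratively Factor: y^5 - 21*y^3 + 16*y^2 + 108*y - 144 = (y - 2)*(y^4 + 2*y^3 - 17*y^2 - 18*y + 72) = (y - 2)*(y + 4)*(y^3 - 2*y^2 - 9*y + 18) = (y - 2)*(y + 3)*(y + 4)*(y^2 - 5*y + 6) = (y - 2)^2*(y + 3)*(y + 4)*(y - 3)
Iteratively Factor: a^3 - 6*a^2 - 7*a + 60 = (a - 4)*(a^2 - 2*a - 15) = (a - 4)*(a + 3)*(a - 5)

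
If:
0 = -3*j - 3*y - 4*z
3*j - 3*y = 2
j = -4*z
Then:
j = 2/5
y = -4/15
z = -1/10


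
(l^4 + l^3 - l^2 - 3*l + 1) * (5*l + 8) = 5*l^5 + 13*l^4 + 3*l^3 - 23*l^2 - 19*l + 8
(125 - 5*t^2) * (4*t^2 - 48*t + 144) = -20*t^4 + 240*t^3 - 220*t^2 - 6000*t + 18000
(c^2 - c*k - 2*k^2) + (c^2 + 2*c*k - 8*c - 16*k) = 2*c^2 + c*k - 8*c - 2*k^2 - 16*k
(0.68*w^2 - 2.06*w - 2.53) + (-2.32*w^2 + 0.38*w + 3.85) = -1.64*w^2 - 1.68*w + 1.32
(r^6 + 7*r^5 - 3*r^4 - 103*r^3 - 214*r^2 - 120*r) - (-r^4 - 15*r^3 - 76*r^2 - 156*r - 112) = r^6 + 7*r^5 - 2*r^4 - 88*r^3 - 138*r^2 + 36*r + 112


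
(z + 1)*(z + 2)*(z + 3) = z^3 + 6*z^2 + 11*z + 6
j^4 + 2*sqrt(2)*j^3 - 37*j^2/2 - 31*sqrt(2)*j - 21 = (j - 3*sqrt(2))*(j + sqrt(2)/2)*(j + sqrt(2))*(j + 7*sqrt(2)/2)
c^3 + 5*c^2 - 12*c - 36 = (c - 3)*(c + 2)*(c + 6)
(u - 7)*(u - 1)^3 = u^4 - 10*u^3 + 24*u^2 - 22*u + 7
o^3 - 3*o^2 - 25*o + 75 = (o - 5)*(o - 3)*(o + 5)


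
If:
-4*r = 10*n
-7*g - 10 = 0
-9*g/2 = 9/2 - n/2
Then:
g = -10/7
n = -27/7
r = 135/14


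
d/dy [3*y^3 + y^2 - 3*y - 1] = 9*y^2 + 2*y - 3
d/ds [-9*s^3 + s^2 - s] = -27*s^2 + 2*s - 1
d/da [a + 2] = 1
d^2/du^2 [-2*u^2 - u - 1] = -4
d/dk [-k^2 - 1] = -2*k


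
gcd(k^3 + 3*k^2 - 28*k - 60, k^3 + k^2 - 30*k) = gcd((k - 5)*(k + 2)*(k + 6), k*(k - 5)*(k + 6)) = k^2 + k - 30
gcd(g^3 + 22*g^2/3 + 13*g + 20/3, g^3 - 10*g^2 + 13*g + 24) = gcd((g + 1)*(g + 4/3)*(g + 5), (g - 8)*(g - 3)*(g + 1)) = g + 1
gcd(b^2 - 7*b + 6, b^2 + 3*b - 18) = 1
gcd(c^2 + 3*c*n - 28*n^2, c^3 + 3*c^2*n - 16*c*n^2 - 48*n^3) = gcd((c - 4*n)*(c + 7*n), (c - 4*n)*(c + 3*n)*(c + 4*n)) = c - 4*n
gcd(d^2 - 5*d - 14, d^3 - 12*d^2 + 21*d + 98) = d^2 - 5*d - 14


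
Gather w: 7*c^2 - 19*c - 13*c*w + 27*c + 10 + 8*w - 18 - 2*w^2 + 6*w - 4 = 7*c^2 + 8*c - 2*w^2 + w*(14 - 13*c) - 12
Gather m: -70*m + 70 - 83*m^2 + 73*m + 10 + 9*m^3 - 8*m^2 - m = 9*m^3 - 91*m^2 + 2*m + 80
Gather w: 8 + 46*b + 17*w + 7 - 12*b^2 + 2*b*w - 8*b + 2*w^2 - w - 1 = -12*b^2 + 38*b + 2*w^2 + w*(2*b + 16) + 14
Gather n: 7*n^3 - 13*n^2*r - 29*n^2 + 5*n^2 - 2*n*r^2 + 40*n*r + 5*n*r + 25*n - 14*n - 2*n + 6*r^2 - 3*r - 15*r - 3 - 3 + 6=7*n^3 + n^2*(-13*r - 24) + n*(-2*r^2 + 45*r + 9) + 6*r^2 - 18*r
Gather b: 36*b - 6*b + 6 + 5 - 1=30*b + 10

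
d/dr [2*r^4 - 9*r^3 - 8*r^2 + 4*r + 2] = 8*r^3 - 27*r^2 - 16*r + 4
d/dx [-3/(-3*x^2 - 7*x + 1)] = 3*(-6*x - 7)/(3*x^2 + 7*x - 1)^2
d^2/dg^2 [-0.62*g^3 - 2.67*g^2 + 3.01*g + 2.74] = -3.72*g - 5.34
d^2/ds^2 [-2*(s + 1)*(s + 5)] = -4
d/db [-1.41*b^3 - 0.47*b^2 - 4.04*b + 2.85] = -4.23*b^2 - 0.94*b - 4.04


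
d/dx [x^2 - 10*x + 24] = 2*x - 10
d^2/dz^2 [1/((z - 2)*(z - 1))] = 2*((z - 2)^2 + (z - 2)*(z - 1) + (z - 1)^2)/((z - 2)^3*(z - 1)^3)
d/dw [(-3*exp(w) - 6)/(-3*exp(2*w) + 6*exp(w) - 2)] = (18*(1 - exp(w))*(exp(w) + 2) + 9*exp(2*w) - 18*exp(w) + 6)*exp(w)/(3*exp(2*w) - 6*exp(w) + 2)^2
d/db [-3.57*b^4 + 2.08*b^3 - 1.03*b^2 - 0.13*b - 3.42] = -14.28*b^3 + 6.24*b^2 - 2.06*b - 0.13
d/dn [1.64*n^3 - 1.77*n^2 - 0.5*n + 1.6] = 4.92*n^2 - 3.54*n - 0.5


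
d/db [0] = 0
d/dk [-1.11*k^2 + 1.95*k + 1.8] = 1.95 - 2.22*k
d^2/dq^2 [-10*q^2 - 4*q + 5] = -20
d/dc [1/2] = 0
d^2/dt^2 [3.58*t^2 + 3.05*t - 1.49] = 7.16000000000000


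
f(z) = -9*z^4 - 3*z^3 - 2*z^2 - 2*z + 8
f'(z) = -36*z^3 - 9*z^2 - 4*z - 2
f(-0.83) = 5.73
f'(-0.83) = 15.70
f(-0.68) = 7.45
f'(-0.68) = 7.88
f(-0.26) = 8.40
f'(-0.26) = -0.94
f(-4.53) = -3535.07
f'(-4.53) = 3177.98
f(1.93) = -149.75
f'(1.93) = -302.05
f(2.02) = -178.78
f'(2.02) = -343.53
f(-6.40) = -14374.18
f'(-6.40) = 9092.14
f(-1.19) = -5.44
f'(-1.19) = 50.68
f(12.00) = -192112.00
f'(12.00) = -63554.00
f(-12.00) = -181696.00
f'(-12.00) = 60958.00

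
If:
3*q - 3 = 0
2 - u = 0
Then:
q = 1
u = 2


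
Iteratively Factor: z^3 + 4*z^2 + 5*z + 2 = (z + 2)*(z^2 + 2*z + 1) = (z + 1)*(z + 2)*(z + 1)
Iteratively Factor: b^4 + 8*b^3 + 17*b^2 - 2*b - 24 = (b + 2)*(b^3 + 6*b^2 + 5*b - 12) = (b + 2)*(b + 4)*(b^2 + 2*b - 3) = (b + 2)*(b + 3)*(b + 4)*(b - 1)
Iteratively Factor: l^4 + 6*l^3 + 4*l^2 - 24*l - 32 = (l + 2)*(l^3 + 4*l^2 - 4*l - 16) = (l - 2)*(l + 2)*(l^2 + 6*l + 8) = (l - 2)*(l + 2)*(l + 4)*(l + 2)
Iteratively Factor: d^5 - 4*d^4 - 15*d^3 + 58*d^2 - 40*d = (d + 4)*(d^4 - 8*d^3 + 17*d^2 - 10*d) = (d - 5)*(d + 4)*(d^3 - 3*d^2 + 2*d) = (d - 5)*(d - 1)*(d + 4)*(d^2 - 2*d) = (d - 5)*(d - 2)*(d - 1)*(d + 4)*(d)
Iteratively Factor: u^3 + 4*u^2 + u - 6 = (u - 1)*(u^2 + 5*u + 6) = (u - 1)*(u + 3)*(u + 2)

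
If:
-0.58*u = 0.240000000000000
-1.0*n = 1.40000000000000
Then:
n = -1.40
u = -0.41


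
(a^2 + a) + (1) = a^2 + a + 1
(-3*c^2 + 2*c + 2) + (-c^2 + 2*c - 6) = -4*c^2 + 4*c - 4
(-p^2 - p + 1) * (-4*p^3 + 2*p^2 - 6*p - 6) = 4*p^5 + 2*p^4 + 14*p^2 - 6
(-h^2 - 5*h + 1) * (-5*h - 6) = 5*h^3 + 31*h^2 + 25*h - 6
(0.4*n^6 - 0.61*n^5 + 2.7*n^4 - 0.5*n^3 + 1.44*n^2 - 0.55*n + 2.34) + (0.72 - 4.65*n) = 0.4*n^6 - 0.61*n^5 + 2.7*n^4 - 0.5*n^3 + 1.44*n^2 - 5.2*n + 3.06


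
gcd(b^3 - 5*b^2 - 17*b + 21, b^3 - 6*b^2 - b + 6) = b - 1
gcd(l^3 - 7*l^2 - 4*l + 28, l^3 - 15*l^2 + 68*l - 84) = l^2 - 9*l + 14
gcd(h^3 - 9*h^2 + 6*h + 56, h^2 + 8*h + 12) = h + 2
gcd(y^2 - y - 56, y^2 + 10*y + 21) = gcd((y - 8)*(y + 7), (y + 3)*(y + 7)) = y + 7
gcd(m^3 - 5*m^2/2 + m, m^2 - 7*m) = m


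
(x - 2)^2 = x^2 - 4*x + 4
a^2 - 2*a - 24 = (a - 6)*(a + 4)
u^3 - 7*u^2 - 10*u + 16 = (u - 8)*(u - 1)*(u + 2)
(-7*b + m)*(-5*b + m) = 35*b^2 - 12*b*m + m^2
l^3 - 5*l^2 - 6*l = l*(l - 6)*(l + 1)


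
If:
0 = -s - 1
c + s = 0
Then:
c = 1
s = -1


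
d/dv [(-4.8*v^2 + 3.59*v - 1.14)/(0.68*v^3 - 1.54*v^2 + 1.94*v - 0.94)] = (3.264*v^4 - 4.8824*v^3 - 1.4578*v^2 + 5.5128*v - 1.163)/(0.4624*v^6 - 2.0944*v^5 + 5.01*v^4 - 7.2536*v^3 + 6.6588*v^2 - 3.6472*v + 0.8836)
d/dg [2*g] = 2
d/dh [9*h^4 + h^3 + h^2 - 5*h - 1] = 36*h^3 + 3*h^2 + 2*h - 5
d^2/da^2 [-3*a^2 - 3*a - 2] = -6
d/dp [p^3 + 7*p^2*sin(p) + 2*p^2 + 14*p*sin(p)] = 7*p^2*cos(p) + 3*p^2 + 14*sqrt(2)*p*sin(p + pi/4) + 4*p + 14*sin(p)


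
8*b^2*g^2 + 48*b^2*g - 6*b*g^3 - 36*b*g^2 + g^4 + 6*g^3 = g*(-4*b + g)*(-2*b + g)*(g + 6)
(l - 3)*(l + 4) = l^2 + l - 12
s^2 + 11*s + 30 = (s + 5)*(s + 6)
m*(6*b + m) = 6*b*m + m^2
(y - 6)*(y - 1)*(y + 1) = y^3 - 6*y^2 - y + 6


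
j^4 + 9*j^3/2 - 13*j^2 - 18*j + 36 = (j - 2)*(j - 3/2)*(j + 2)*(j + 6)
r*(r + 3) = r^2 + 3*r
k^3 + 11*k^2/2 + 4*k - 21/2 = (k - 1)*(k + 3)*(k + 7/2)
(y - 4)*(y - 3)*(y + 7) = y^3 - 37*y + 84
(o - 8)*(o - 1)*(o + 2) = o^3 - 7*o^2 - 10*o + 16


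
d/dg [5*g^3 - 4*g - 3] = 15*g^2 - 4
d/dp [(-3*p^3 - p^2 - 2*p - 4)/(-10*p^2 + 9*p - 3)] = 2*(15*p^4 - 27*p^3 - p^2 - 37*p + 21)/(100*p^4 - 180*p^3 + 141*p^2 - 54*p + 9)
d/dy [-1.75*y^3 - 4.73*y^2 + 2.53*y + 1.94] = -5.25*y^2 - 9.46*y + 2.53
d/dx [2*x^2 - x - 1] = 4*x - 1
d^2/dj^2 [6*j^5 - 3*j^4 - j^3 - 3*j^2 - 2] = 120*j^3 - 36*j^2 - 6*j - 6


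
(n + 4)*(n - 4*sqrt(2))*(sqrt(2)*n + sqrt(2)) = sqrt(2)*n^3 - 8*n^2 + 5*sqrt(2)*n^2 - 40*n + 4*sqrt(2)*n - 32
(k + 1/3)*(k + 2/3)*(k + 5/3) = k^3 + 8*k^2/3 + 17*k/9 + 10/27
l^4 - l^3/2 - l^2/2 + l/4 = l*(l - 1/2)*(l - sqrt(2)/2)*(l + sqrt(2)/2)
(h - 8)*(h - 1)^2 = h^3 - 10*h^2 + 17*h - 8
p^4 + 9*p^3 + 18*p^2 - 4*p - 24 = (p - 1)*(p + 2)^2*(p + 6)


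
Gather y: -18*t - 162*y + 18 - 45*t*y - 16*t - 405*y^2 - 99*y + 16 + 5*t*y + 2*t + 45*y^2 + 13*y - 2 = -32*t - 360*y^2 + y*(-40*t - 248) + 32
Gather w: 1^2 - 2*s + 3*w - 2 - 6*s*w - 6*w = -2*s + w*(-6*s - 3) - 1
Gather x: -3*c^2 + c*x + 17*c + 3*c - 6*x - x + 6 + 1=-3*c^2 + 20*c + x*(c - 7) + 7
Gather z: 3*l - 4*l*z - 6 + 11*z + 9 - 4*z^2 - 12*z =3*l - 4*z^2 + z*(-4*l - 1) + 3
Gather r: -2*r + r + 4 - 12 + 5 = -r - 3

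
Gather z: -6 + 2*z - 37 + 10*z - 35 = 12*z - 78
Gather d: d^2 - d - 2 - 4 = d^2 - d - 6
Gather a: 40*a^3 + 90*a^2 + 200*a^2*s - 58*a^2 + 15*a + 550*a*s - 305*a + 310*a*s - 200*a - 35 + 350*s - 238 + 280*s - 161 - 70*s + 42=40*a^3 + a^2*(200*s + 32) + a*(860*s - 490) + 560*s - 392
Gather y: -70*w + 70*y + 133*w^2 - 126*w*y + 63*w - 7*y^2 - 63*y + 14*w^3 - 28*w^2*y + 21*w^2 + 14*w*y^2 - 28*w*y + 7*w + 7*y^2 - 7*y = 14*w^3 + 154*w^2 + 14*w*y^2 + y*(-28*w^2 - 154*w)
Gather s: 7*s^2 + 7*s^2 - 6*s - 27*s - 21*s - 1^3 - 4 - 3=14*s^2 - 54*s - 8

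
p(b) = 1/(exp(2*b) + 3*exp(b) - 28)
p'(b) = (-2*exp(2*b) - 3*exp(b))/(exp(2*b) + 3*exp(b) - 28)^2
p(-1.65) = -0.04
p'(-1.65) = -0.00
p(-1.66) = -0.04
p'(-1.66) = -0.00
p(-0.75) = -0.04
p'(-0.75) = -0.00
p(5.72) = 0.00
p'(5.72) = -0.00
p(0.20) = -0.04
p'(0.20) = -0.01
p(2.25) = 0.01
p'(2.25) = -0.03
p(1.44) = 0.40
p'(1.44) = -7.87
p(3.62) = 0.00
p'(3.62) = -0.00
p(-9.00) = -0.04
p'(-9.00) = 0.00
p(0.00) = -0.04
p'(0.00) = -0.00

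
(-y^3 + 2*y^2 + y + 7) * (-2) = 2*y^3 - 4*y^2 - 2*y - 14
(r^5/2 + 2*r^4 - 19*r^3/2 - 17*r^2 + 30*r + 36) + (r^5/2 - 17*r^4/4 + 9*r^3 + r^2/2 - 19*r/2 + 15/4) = r^5 - 9*r^4/4 - r^3/2 - 33*r^2/2 + 41*r/2 + 159/4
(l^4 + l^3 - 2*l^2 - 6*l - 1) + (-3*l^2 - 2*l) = l^4 + l^3 - 5*l^2 - 8*l - 1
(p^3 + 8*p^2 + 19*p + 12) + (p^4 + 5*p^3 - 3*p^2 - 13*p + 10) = p^4 + 6*p^3 + 5*p^2 + 6*p + 22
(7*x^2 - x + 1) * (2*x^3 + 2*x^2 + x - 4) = 14*x^5 + 12*x^4 + 7*x^3 - 27*x^2 + 5*x - 4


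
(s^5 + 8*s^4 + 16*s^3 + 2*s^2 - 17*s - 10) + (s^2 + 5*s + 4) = s^5 + 8*s^4 + 16*s^3 + 3*s^2 - 12*s - 6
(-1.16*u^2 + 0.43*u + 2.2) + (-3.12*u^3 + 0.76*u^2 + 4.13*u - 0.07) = -3.12*u^3 - 0.4*u^2 + 4.56*u + 2.13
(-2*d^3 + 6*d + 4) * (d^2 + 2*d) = -2*d^5 - 4*d^4 + 6*d^3 + 16*d^2 + 8*d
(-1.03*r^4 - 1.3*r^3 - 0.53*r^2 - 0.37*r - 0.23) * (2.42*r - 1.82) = -2.4926*r^5 - 1.2714*r^4 + 1.0834*r^3 + 0.0692000000000002*r^2 + 0.1168*r + 0.4186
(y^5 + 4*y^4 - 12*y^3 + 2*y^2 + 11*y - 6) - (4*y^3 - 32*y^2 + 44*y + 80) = y^5 + 4*y^4 - 16*y^3 + 34*y^2 - 33*y - 86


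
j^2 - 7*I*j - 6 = (j - 6*I)*(j - I)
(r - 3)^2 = r^2 - 6*r + 9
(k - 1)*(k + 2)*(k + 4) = k^3 + 5*k^2 + 2*k - 8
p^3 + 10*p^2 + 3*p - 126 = (p - 3)*(p + 6)*(p + 7)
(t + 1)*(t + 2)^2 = t^3 + 5*t^2 + 8*t + 4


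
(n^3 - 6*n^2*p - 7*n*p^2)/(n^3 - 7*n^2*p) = (n + p)/n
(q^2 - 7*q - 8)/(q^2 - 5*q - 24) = (q + 1)/(q + 3)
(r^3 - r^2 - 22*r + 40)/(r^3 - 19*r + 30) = (r - 4)/(r - 3)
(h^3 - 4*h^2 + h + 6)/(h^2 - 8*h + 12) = (h^2 - 2*h - 3)/(h - 6)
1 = 1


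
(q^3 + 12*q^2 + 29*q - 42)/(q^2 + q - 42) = (q^2 + 5*q - 6)/(q - 6)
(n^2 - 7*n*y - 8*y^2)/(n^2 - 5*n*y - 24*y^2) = (n + y)/(n + 3*y)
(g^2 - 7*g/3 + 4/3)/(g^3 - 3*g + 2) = (g - 4/3)/(g^2 + g - 2)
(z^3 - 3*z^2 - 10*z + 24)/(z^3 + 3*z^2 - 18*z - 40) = (z^2 + z - 6)/(z^2 + 7*z + 10)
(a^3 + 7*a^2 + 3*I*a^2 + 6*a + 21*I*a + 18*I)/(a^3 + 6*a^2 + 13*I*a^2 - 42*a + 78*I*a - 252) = (a^2 + a*(1 + 3*I) + 3*I)/(a^2 + 13*I*a - 42)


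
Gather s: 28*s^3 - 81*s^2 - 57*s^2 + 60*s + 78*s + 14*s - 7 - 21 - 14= 28*s^3 - 138*s^2 + 152*s - 42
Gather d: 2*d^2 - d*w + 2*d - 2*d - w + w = 2*d^2 - d*w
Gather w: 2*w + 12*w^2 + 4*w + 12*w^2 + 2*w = 24*w^2 + 8*w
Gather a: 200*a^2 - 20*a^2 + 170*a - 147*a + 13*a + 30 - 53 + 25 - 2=180*a^2 + 36*a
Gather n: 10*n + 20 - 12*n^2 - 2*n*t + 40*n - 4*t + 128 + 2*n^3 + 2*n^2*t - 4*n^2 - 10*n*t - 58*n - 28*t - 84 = 2*n^3 + n^2*(2*t - 16) + n*(-12*t - 8) - 32*t + 64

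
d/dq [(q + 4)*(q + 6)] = 2*q + 10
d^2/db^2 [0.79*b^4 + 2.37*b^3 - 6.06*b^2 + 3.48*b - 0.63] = 9.48*b^2 + 14.22*b - 12.12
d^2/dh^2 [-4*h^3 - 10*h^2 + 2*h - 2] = -24*h - 20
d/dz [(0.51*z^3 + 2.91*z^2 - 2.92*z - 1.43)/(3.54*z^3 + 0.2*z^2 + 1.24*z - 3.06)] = (-8.88178419700125e-16*z^5 - 10.1994*z^4 + 21.9384*z^3 + 14.6972*z^2 - 17.2372*z + 10.7084)/(12.5316*z^6 + 1.416*z^5 + 8.8192*z^4 - 21.1688*z^3 + 0.3136*z^2 - 7.5888*z + 9.3636)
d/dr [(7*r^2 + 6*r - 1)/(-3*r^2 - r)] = (11*r^2 - 6*r - 1)/(r^2*(9*r^2 + 6*r + 1))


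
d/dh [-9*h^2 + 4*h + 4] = 4 - 18*h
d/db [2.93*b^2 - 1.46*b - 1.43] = 5.86*b - 1.46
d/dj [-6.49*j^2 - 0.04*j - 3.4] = -12.98*j - 0.04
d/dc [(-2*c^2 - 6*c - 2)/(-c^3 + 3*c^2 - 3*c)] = 2*(-c^4 - 6*c^3 + 9*c^2 + 6*c - 3)/(c^2*(c^4 - 6*c^3 + 15*c^2 - 18*c + 9))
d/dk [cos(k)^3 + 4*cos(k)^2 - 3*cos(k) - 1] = 3*sin(k)^3 - 8*sin(k)*cos(k)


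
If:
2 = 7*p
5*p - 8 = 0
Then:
No Solution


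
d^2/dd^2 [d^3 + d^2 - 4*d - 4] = 6*d + 2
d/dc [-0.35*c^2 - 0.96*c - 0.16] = -0.7*c - 0.96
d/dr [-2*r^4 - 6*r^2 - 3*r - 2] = -8*r^3 - 12*r - 3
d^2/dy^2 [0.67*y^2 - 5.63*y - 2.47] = 1.34000000000000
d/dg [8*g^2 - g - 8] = 16*g - 1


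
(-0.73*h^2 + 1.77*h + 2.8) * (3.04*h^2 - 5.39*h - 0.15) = -2.2192*h^4 + 9.3155*h^3 - 0.918800000000002*h^2 - 15.3575*h - 0.42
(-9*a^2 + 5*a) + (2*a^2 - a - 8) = -7*a^2 + 4*a - 8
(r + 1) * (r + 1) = r^2 + 2*r + 1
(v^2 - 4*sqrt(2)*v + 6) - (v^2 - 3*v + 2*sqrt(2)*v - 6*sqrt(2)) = -6*sqrt(2)*v + 3*v + 6 + 6*sqrt(2)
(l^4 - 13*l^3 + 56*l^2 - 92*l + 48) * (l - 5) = l^5 - 18*l^4 + 121*l^3 - 372*l^2 + 508*l - 240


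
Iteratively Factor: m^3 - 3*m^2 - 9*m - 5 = (m + 1)*(m^2 - 4*m - 5) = (m - 5)*(m + 1)*(m + 1)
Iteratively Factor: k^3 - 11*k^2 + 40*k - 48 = (k - 3)*(k^2 - 8*k + 16) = (k - 4)*(k - 3)*(k - 4)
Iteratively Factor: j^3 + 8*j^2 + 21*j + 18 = (j + 3)*(j^2 + 5*j + 6) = (j + 3)^2*(j + 2)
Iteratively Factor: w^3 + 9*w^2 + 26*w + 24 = (w + 4)*(w^2 + 5*w + 6) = (w + 3)*(w + 4)*(w + 2)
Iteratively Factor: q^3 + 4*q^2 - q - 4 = (q + 1)*(q^2 + 3*q - 4) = (q + 1)*(q + 4)*(q - 1)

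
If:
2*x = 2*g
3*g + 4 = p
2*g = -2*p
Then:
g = -1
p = 1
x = -1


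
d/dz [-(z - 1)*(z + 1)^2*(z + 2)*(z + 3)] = -5*z^4 - 24*z^3 - 30*z^2 + 11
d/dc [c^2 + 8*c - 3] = 2*c + 8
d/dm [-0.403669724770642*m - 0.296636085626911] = -0.403669724770642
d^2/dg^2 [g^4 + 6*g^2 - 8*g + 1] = 12*g^2 + 12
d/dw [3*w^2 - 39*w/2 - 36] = 6*w - 39/2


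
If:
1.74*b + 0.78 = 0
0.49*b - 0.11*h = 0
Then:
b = -0.45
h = -2.00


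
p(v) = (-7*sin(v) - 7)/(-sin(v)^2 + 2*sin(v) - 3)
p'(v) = (2*sin(v)*cos(v) - 2*cos(v))*(-7*sin(v) - 7)/(-sin(v)^2 + 2*sin(v) - 3)^2 - 7*cos(v)/(-sin(v)^2 + 2*sin(v) - 3) = 7*(-2*sin(v) + cos(v)^2 + 4)*cos(v)/(sin(v)^2 - 2*sin(v) + 3)^2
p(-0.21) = 1.60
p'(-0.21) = 3.07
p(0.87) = 6.01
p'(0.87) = 3.08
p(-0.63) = 0.64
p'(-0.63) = 1.61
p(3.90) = 0.45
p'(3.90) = -1.28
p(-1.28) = 0.05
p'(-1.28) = 0.35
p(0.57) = 4.87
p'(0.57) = 4.37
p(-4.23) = 6.56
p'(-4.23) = -1.96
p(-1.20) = 0.08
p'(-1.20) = 0.46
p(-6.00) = 3.56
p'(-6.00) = 4.62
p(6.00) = 1.39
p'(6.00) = 2.78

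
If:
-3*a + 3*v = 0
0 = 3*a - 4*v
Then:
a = 0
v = 0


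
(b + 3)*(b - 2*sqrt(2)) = b^2 - 2*sqrt(2)*b + 3*b - 6*sqrt(2)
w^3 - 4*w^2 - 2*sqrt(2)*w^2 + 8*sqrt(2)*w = w*(w - 4)*(w - 2*sqrt(2))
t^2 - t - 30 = (t - 6)*(t + 5)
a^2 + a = a*(a + 1)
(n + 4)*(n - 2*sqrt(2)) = n^2 - 2*sqrt(2)*n + 4*n - 8*sqrt(2)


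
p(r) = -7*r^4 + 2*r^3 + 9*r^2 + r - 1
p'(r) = -28*r^3 + 6*r^2 + 18*r + 1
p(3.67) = -1047.13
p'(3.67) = -1236.19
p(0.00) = -1.00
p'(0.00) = 1.00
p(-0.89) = -0.56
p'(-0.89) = 9.47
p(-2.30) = -175.91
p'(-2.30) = 332.02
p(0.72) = 3.25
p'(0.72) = 6.62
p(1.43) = -4.59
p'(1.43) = -42.87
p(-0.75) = 0.25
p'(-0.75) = 2.69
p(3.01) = -436.51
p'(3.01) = -654.04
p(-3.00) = -544.00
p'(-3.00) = 757.00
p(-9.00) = -46666.00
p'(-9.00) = 20737.00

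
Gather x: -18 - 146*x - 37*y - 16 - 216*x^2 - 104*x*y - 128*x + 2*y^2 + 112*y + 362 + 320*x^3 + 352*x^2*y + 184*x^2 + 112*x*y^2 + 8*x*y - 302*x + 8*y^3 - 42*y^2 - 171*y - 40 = 320*x^3 + x^2*(352*y - 32) + x*(112*y^2 - 96*y - 576) + 8*y^3 - 40*y^2 - 96*y + 288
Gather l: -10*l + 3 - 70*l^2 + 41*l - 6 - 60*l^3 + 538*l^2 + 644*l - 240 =-60*l^3 + 468*l^2 + 675*l - 243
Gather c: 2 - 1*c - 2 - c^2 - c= -c^2 - 2*c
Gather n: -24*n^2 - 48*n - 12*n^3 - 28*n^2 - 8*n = -12*n^3 - 52*n^2 - 56*n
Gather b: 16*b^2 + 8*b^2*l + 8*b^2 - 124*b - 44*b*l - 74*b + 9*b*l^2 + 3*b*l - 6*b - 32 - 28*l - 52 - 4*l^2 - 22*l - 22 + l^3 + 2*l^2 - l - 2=b^2*(8*l + 24) + b*(9*l^2 - 41*l - 204) + l^3 - 2*l^2 - 51*l - 108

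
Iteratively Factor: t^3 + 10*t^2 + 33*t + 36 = (t + 4)*(t^2 + 6*t + 9) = (t + 3)*(t + 4)*(t + 3)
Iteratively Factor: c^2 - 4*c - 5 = (c + 1)*(c - 5)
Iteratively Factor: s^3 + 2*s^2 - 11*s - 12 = (s + 4)*(s^2 - 2*s - 3) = (s + 1)*(s + 4)*(s - 3)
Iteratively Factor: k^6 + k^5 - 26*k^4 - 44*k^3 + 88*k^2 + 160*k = (k + 2)*(k^5 - k^4 - 24*k^3 + 4*k^2 + 80*k) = (k - 5)*(k + 2)*(k^4 + 4*k^3 - 4*k^2 - 16*k) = k*(k - 5)*(k + 2)*(k^3 + 4*k^2 - 4*k - 16) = k*(k - 5)*(k + 2)*(k + 4)*(k^2 - 4) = k*(k - 5)*(k - 2)*(k + 2)*(k + 4)*(k + 2)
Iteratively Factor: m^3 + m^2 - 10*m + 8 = (m - 1)*(m^2 + 2*m - 8) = (m - 1)*(m + 4)*(m - 2)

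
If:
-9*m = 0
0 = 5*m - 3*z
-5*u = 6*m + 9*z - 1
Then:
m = 0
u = 1/5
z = 0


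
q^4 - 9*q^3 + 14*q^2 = q^2*(q - 7)*(q - 2)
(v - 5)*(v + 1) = v^2 - 4*v - 5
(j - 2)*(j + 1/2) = j^2 - 3*j/2 - 1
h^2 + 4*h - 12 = (h - 2)*(h + 6)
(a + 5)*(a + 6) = a^2 + 11*a + 30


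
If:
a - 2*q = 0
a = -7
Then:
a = -7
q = -7/2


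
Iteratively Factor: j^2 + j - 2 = (j - 1)*(j + 2)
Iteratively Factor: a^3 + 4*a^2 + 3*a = (a)*(a^2 + 4*a + 3) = a*(a + 1)*(a + 3)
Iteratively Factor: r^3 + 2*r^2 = (r + 2)*(r^2) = r*(r + 2)*(r)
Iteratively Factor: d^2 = (d)*(d)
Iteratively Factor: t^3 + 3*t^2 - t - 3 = (t - 1)*(t^2 + 4*t + 3) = (t - 1)*(t + 3)*(t + 1)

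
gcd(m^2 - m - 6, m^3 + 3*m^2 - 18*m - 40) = m + 2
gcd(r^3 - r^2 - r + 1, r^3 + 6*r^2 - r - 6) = r^2 - 1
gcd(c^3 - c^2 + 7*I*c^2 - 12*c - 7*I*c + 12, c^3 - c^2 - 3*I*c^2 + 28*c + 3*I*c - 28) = c^2 + c*(-1 + 4*I) - 4*I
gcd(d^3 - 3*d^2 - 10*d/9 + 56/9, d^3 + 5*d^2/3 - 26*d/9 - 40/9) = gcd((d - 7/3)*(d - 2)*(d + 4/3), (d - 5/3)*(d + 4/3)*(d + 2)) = d + 4/3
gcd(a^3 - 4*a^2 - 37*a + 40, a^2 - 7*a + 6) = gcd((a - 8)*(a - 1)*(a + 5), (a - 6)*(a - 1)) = a - 1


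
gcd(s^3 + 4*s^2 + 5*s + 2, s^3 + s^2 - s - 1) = s^2 + 2*s + 1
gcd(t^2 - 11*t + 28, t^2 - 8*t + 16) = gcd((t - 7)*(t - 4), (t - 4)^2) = t - 4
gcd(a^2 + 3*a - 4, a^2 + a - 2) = a - 1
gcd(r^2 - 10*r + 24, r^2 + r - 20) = r - 4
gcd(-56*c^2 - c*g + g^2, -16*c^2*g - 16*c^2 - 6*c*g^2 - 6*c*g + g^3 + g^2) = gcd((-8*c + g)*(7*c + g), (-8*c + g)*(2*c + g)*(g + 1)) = 8*c - g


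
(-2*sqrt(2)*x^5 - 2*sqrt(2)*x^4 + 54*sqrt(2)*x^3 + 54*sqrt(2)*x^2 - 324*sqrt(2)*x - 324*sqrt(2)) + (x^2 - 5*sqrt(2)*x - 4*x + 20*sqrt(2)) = -2*sqrt(2)*x^5 - 2*sqrt(2)*x^4 + 54*sqrt(2)*x^3 + x^2 + 54*sqrt(2)*x^2 - 329*sqrt(2)*x - 4*x - 304*sqrt(2)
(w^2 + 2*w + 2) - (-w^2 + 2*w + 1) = 2*w^2 + 1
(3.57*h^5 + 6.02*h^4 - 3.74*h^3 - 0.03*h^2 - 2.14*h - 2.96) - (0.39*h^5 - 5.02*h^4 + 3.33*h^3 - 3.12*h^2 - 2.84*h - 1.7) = 3.18*h^5 + 11.04*h^4 - 7.07*h^3 + 3.09*h^2 + 0.7*h - 1.26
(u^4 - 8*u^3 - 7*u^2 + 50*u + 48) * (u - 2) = u^5 - 10*u^4 + 9*u^3 + 64*u^2 - 52*u - 96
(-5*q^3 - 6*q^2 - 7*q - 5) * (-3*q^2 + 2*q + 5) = 15*q^5 + 8*q^4 - 16*q^3 - 29*q^2 - 45*q - 25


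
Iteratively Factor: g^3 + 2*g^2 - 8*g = (g - 2)*(g^2 + 4*g) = g*(g - 2)*(g + 4)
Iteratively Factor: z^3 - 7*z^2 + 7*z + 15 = (z - 5)*(z^2 - 2*z - 3) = (z - 5)*(z - 3)*(z + 1)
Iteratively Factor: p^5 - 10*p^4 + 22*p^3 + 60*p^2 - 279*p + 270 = (p + 3)*(p^4 - 13*p^3 + 61*p^2 - 123*p + 90) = (p - 3)*(p + 3)*(p^3 - 10*p^2 + 31*p - 30) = (p - 3)^2*(p + 3)*(p^2 - 7*p + 10) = (p - 3)^2*(p - 2)*(p + 3)*(p - 5)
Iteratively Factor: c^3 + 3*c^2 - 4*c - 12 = (c + 3)*(c^2 - 4) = (c - 2)*(c + 3)*(c + 2)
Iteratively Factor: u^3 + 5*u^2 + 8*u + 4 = (u + 2)*(u^2 + 3*u + 2) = (u + 1)*(u + 2)*(u + 2)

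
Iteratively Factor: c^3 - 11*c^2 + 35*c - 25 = (c - 5)*(c^2 - 6*c + 5) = (c - 5)^2*(c - 1)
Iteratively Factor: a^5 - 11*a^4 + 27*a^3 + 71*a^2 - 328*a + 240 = (a - 4)*(a^4 - 7*a^3 - a^2 + 67*a - 60) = (a - 4)*(a - 1)*(a^3 - 6*a^2 - 7*a + 60) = (a - 5)*(a - 4)*(a - 1)*(a^2 - a - 12) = (a - 5)*(a - 4)^2*(a - 1)*(a + 3)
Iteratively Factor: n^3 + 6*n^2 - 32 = (n + 4)*(n^2 + 2*n - 8) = (n - 2)*(n + 4)*(n + 4)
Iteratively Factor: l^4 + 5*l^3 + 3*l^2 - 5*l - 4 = (l + 4)*(l^3 + l^2 - l - 1) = (l + 1)*(l + 4)*(l^2 - 1) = (l + 1)^2*(l + 4)*(l - 1)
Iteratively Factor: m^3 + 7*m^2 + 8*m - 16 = (m + 4)*(m^2 + 3*m - 4) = (m + 4)^2*(m - 1)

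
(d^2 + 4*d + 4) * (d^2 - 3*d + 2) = d^4 + d^3 - 6*d^2 - 4*d + 8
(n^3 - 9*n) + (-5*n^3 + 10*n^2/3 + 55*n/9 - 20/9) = -4*n^3 + 10*n^2/3 - 26*n/9 - 20/9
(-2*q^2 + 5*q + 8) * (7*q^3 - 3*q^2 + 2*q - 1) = -14*q^5 + 41*q^4 + 37*q^3 - 12*q^2 + 11*q - 8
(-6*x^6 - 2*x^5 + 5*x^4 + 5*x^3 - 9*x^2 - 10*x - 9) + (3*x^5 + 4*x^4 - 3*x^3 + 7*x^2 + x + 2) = -6*x^6 + x^5 + 9*x^4 + 2*x^3 - 2*x^2 - 9*x - 7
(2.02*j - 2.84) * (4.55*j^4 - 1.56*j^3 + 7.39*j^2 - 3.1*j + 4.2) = 9.191*j^5 - 16.0732*j^4 + 19.3582*j^3 - 27.2496*j^2 + 17.288*j - 11.928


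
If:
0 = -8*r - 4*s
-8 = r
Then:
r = -8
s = 16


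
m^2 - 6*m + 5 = (m - 5)*(m - 1)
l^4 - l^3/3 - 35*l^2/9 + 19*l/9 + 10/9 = (l - 5/3)*(l - 1)*(l + 1/3)*(l + 2)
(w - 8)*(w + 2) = w^2 - 6*w - 16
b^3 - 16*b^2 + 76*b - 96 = (b - 8)*(b - 6)*(b - 2)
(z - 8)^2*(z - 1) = z^3 - 17*z^2 + 80*z - 64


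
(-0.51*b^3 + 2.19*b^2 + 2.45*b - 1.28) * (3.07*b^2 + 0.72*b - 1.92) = -1.5657*b^5 + 6.3561*b^4 + 10.0775*b^3 - 6.3704*b^2 - 5.6256*b + 2.4576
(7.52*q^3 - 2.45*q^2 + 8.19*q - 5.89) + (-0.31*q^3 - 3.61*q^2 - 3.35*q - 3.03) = 7.21*q^3 - 6.06*q^2 + 4.84*q - 8.92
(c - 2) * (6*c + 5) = 6*c^2 - 7*c - 10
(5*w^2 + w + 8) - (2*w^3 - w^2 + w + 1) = -2*w^3 + 6*w^2 + 7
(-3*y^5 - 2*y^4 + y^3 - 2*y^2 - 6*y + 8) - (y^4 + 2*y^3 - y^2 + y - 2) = -3*y^5 - 3*y^4 - y^3 - y^2 - 7*y + 10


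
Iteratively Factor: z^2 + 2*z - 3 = (z - 1)*(z + 3)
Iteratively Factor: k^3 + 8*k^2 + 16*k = (k)*(k^2 + 8*k + 16) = k*(k + 4)*(k + 4)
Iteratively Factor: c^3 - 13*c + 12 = (c + 4)*(c^2 - 4*c + 3) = (c - 3)*(c + 4)*(c - 1)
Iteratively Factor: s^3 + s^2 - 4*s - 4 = (s - 2)*(s^2 + 3*s + 2) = (s - 2)*(s + 2)*(s + 1)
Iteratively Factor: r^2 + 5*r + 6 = (r + 2)*(r + 3)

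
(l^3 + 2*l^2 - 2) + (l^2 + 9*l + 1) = l^3 + 3*l^2 + 9*l - 1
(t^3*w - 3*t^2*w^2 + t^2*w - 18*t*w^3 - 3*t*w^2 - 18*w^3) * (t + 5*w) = t^4*w + 2*t^3*w^2 + t^3*w - 33*t^2*w^3 + 2*t^2*w^2 - 90*t*w^4 - 33*t*w^3 - 90*w^4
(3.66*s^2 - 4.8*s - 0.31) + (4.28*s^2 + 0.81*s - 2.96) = 7.94*s^2 - 3.99*s - 3.27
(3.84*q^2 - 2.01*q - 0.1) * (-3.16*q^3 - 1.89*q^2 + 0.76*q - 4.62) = -12.1344*q^5 - 0.906*q^4 + 7.0333*q^3 - 19.0794*q^2 + 9.2102*q + 0.462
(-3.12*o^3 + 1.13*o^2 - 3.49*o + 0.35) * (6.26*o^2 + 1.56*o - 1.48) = -19.5312*o^5 + 2.2066*o^4 - 15.467*o^3 - 4.9258*o^2 + 5.7112*o - 0.518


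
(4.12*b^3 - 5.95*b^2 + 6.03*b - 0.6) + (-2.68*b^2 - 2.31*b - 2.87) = 4.12*b^3 - 8.63*b^2 + 3.72*b - 3.47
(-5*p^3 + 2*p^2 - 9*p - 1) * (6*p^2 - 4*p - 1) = -30*p^5 + 32*p^4 - 57*p^3 + 28*p^2 + 13*p + 1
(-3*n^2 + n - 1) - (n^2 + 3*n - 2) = -4*n^2 - 2*n + 1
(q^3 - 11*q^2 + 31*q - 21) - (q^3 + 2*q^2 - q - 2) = -13*q^2 + 32*q - 19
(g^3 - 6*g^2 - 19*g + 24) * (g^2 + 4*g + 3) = g^5 - 2*g^4 - 40*g^3 - 70*g^2 + 39*g + 72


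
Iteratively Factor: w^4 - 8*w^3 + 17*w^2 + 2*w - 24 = (w - 2)*(w^3 - 6*w^2 + 5*w + 12) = (w - 3)*(w - 2)*(w^2 - 3*w - 4) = (w - 4)*(w - 3)*(w - 2)*(w + 1)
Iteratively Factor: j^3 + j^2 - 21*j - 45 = (j + 3)*(j^2 - 2*j - 15) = (j - 5)*(j + 3)*(j + 3)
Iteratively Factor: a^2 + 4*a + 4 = (a + 2)*(a + 2)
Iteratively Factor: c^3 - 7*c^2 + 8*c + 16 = (c + 1)*(c^2 - 8*c + 16) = (c - 4)*(c + 1)*(c - 4)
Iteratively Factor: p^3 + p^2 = (p)*(p^2 + p) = p^2*(p + 1)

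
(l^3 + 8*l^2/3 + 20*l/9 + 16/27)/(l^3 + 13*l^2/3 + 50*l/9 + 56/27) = (3*l + 2)/(3*l + 7)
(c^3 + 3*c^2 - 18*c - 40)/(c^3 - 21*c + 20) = (c + 2)/(c - 1)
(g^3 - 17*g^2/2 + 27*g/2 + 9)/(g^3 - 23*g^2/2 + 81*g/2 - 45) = (2*g + 1)/(2*g - 5)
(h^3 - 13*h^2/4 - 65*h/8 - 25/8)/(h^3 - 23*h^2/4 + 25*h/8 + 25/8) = (4*h + 5)/(4*h - 5)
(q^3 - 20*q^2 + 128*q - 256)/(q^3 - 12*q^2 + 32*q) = (q - 8)/q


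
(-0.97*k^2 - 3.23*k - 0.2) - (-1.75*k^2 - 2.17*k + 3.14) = 0.78*k^2 - 1.06*k - 3.34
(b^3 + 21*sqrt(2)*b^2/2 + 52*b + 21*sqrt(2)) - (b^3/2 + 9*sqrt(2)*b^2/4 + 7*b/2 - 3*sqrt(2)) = b^3/2 + 33*sqrt(2)*b^2/4 + 97*b/2 + 24*sqrt(2)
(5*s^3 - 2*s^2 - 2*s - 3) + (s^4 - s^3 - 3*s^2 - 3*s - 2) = s^4 + 4*s^3 - 5*s^2 - 5*s - 5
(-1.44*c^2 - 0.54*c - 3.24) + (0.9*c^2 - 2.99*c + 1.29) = -0.54*c^2 - 3.53*c - 1.95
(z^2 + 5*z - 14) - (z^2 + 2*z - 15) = 3*z + 1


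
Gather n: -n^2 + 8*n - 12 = -n^2 + 8*n - 12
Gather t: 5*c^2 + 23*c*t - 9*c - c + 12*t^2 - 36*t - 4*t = 5*c^2 - 10*c + 12*t^2 + t*(23*c - 40)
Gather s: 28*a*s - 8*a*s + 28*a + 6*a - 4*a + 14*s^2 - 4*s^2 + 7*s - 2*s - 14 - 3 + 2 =30*a + 10*s^2 + s*(20*a + 5) - 15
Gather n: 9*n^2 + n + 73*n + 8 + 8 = 9*n^2 + 74*n + 16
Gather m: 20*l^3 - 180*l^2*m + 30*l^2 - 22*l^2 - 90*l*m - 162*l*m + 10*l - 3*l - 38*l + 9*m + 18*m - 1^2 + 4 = 20*l^3 + 8*l^2 - 31*l + m*(-180*l^2 - 252*l + 27) + 3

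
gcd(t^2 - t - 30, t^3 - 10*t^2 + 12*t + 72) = t - 6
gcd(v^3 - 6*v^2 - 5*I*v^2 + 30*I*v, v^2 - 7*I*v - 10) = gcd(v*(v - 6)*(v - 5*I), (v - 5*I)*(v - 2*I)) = v - 5*I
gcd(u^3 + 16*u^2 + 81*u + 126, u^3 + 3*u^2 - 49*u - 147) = u^2 + 10*u + 21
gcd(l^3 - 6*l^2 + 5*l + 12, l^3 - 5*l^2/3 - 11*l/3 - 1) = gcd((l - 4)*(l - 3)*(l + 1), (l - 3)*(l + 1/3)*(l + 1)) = l^2 - 2*l - 3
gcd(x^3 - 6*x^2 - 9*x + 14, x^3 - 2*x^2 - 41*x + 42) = x^2 - 8*x + 7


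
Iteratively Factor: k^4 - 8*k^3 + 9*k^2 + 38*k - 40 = (k + 2)*(k^3 - 10*k^2 + 29*k - 20) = (k - 1)*(k + 2)*(k^2 - 9*k + 20) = (k - 4)*(k - 1)*(k + 2)*(k - 5)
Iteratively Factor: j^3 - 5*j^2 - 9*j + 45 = (j + 3)*(j^2 - 8*j + 15) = (j - 5)*(j + 3)*(j - 3)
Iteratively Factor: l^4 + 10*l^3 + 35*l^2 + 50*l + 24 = (l + 1)*(l^3 + 9*l^2 + 26*l + 24) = (l + 1)*(l + 4)*(l^2 + 5*l + 6) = (l + 1)*(l + 3)*(l + 4)*(l + 2)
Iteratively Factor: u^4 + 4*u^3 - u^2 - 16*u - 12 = (u + 1)*(u^3 + 3*u^2 - 4*u - 12) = (u + 1)*(u + 3)*(u^2 - 4) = (u + 1)*(u + 2)*(u + 3)*(u - 2)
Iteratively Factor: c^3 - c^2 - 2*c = (c + 1)*(c^2 - 2*c) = c*(c + 1)*(c - 2)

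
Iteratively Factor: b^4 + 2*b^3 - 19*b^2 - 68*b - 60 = (b + 2)*(b^3 - 19*b - 30) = (b - 5)*(b + 2)*(b^2 + 5*b + 6) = (b - 5)*(b + 2)*(b + 3)*(b + 2)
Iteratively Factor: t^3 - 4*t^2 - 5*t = (t)*(t^2 - 4*t - 5) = t*(t - 5)*(t + 1)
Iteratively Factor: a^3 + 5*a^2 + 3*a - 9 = (a + 3)*(a^2 + 2*a - 3) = (a - 1)*(a + 3)*(a + 3)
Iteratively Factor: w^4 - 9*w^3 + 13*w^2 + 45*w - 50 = (w - 5)*(w^3 - 4*w^2 - 7*w + 10) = (w - 5)^2*(w^2 + w - 2) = (w - 5)^2*(w + 2)*(w - 1)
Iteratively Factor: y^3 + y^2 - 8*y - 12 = (y + 2)*(y^2 - y - 6) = (y + 2)^2*(y - 3)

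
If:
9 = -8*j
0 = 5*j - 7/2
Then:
No Solution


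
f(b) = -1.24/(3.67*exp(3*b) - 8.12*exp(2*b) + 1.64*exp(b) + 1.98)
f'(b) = -1.24*(-11.01*exp(3*b) + 16.24*exp(2*b) - 1.64*exp(b))/(3.67*exp(3*b) - 8.12*exp(2*b) + 1.64*exp(b) + 1.98)^2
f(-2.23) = -0.60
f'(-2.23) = 0.00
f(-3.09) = -0.61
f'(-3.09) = 0.01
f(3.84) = -0.00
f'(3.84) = 0.00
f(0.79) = -0.23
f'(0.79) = 1.79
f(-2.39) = -0.60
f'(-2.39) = 0.01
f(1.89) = -0.00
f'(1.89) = 0.01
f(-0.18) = 7.02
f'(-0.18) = -140.92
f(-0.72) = -0.97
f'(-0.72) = -1.35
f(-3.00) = -0.61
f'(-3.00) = 0.01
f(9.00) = 0.00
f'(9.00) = 0.00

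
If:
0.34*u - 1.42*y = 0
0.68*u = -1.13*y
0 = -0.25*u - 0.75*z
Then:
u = 0.00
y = 0.00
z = 0.00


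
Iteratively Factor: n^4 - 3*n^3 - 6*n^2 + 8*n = (n)*(n^3 - 3*n^2 - 6*n + 8) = n*(n + 2)*(n^2 - 5*n + 4) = n*(n - 1)*(n + 2)*(n - 4)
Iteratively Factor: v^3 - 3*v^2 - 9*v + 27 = (v - 3)*(v^2 - 9) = (v - 3)^2*(v + 3)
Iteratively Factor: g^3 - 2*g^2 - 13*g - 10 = (g + 2)*(g^2 - 4*g - 5) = (g - 5)*(g + 2)*(g + 1)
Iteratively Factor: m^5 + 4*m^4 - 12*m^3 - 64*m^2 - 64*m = (m - 4)*(m^4 + 8*m^3 + 20*m^2 + 16*m) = m*(m - 4)*(m^3 + 8*m^2 + 20*m + 16) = m*(m - 4)*(m + 4)*(m^2 + 4*m + 4) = m*(m - 4)*(m + 2)*(m + 4)*(m + 2)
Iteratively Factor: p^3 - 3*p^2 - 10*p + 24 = (p - 4)*(p^2 + p - 6) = (p - 4)*(p + 3)*(p - 2)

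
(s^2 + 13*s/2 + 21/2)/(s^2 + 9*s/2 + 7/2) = (s + 3)/(s + 1)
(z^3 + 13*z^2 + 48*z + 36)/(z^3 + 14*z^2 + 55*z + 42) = (z + 6)/(z + 7)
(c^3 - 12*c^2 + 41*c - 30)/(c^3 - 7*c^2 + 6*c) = (c - 5)/c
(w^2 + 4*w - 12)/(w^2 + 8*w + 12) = (w - 2)/(w + 2)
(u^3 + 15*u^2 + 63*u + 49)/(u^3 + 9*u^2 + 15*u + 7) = (u + 7)/(u + 1)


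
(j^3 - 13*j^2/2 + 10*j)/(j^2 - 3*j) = (j^2 - 13*j/2 + 10)/(j - 3)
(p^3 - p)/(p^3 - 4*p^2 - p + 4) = p/(p - 4)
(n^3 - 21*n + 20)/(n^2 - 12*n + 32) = (n^2 + 4*n - 5)/(n - 8)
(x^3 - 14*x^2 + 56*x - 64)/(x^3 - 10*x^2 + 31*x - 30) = (x^2 - 12*x + 32)/(x^2 - 8*x + 15)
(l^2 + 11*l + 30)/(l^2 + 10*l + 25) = (l + 6)/(l + 5)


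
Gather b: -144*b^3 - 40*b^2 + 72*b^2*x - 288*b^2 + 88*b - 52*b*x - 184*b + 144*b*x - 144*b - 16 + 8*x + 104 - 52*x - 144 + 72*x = -144*b^3 + b^2*(72*x - 328) + b*(92*x - 240) + 28*x - 56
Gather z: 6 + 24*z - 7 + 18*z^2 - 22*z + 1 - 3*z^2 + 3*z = 15*z^2 + 5*z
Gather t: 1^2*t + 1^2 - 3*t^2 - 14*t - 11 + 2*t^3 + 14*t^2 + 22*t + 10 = 2*t^3 + 11*t^2 + 9*t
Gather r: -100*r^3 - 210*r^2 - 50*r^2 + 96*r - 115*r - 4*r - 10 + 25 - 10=-100*r^3 - 260*r^2 - 23*r + 5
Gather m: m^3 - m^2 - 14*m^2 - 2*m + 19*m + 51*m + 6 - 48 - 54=m^3 - 15*m^2 + 68*m - 96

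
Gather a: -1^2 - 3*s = -3*s - 1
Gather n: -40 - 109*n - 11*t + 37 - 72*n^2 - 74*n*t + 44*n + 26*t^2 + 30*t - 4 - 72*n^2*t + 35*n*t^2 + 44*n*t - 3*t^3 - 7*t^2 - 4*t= n^2*(-72*t - 72) + n*(35*t^2 - 30*t - 65) - 3*t^3 + 19*t^2 + 15*t - 7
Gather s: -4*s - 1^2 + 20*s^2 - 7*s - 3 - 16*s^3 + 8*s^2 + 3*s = -16*s^3 + 28*s^2 - 8*s - 4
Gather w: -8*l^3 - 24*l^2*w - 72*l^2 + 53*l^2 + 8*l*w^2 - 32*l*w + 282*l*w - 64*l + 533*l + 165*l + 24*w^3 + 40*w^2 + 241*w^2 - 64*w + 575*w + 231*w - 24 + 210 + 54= -8*l^3 - 19*l^2 + 634*l + 24*w^3 + w^2*(8*l + 281) + w*(-24*l^2 + 250*l + 742) + 240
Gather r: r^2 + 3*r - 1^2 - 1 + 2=r^2 + 3*r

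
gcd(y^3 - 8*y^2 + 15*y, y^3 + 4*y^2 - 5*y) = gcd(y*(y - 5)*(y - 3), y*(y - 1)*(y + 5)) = y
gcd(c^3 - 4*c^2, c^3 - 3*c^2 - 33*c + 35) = 1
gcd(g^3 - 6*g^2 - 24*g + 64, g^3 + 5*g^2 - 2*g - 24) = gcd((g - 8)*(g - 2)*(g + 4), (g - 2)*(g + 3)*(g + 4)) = g^2 + 2*g - 8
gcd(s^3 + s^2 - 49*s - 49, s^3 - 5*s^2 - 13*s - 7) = s^2 - 6*s - 7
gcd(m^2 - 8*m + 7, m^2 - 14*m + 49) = m - 7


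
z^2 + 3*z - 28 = (z - 4)*(z + 7)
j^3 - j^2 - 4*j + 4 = (j - 2)*(j - 1)*(j + 2)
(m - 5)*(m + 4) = m^2 - m - 20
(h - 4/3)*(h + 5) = h^2 + 11*h/3 - 20/3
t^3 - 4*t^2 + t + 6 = (t - 3)*(t - 2)*(t + 1)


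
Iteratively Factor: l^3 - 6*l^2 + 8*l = (l - 2)*(l^2 - 4*l) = l*(l - 2)*(l - 4)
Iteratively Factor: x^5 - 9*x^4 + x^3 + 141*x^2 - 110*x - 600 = (x - 4)*(x^4 - 5*x^3 - 19*x^2 + 65*x + 150) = (x - 4)*(x + 2)*(x^3 - 7*x^2 - 5*x + 75) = (x - 5)*(x - 4)*(x + 2)*(x^2 - 2*x - 15) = (x - 5)*(x - 4)*(x + 2)*(x + 3)*(x - 5)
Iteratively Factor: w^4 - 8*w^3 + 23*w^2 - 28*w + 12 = (w - 2)*(w^3 - 6*w^2 + 11*w - 6) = (w - 2)*(w - 1)*(w^2 - 5*w + 6) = (w - 3)*(w - 2)*(w - 1)*(w - 2)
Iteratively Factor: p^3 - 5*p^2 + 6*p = (p)*(p^2 - 5*p + 6) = p*(p - 3)*(p - 2)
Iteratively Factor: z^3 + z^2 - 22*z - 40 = (z + 2)*(z^2 - z - 20) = (z - 5)*(z + 2)*(z + 4)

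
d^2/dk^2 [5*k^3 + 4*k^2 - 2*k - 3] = 30*k + 8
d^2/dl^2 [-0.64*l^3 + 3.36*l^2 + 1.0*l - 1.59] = 6.72 - 3.84*l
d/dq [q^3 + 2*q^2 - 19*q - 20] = 3*q^2 + 4*q - 19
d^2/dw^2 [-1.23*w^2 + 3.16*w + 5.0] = -2.46000000000000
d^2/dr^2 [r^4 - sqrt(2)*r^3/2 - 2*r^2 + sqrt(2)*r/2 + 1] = 12*r^2 - 3*sqrt(2)*r - 4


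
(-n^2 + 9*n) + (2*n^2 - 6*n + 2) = n^2 + 3*n + 2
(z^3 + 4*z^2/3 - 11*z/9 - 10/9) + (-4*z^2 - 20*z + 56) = z^3 - 8*z^2/3 - 191*z/9 + 494/9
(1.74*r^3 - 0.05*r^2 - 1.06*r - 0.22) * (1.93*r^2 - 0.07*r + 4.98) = 3.3582*r^5 - 0.2183*r^4 + 6.6229*r^3 - 0.5994*r^2 - 5.2634*r - 1.0956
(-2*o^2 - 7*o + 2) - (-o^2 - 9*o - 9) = -o^2 + 2*o + 11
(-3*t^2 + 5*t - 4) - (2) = -3*t^2 + 5*t - 6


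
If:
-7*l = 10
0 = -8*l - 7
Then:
No Solution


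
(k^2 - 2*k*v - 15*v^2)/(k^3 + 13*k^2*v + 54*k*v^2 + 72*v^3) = (k - 5*v)/(k^2 + 10*k*v + 24*v^2)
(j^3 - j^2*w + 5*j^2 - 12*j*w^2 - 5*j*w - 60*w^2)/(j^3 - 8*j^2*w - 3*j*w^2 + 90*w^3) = (j^2 - 4*j*w + 5*j - 20*w)/(j^2 - 11*j*w + 30*w^2)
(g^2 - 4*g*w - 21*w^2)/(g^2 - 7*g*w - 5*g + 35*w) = (g + 3*w)/(g - 5)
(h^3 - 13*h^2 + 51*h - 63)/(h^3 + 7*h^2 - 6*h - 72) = (h^2 - 10*h + 21)/(h^2 + 10*h + 24)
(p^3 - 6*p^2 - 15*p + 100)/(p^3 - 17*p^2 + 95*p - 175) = (p + 4)/(p - 7)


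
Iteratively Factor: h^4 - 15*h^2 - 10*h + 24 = (h + 3)*(h^3 - 3*h^2 - 6*h + 8) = (h - 4)*(h + 3)*(h^2 + h - 2) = (h - 4)*(h + 2)*(h + 3)*(h - 1)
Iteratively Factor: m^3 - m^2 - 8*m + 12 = (m + 3)*(m^2 - 4*m + 4) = (m - 2)*(m + 3)*(m - 2)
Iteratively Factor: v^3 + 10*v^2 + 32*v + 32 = (v + 2)*(v^2 + 8*v + 16) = (v + 2)*(v + 4)*(v + 4)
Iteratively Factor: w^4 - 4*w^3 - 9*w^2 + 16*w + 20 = (w + 1)*(w^3 - 5*w^2 - 4*w + 20) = (w - 2)*(w + 1)*(w^2 - 3*w - 10) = (w - 2)*(w + 1)*(w + 2)*(w - 5)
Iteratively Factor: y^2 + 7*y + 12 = (y + 3)*(y + 4)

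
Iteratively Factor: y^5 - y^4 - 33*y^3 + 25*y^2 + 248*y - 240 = (y - 1)*(y^4 - 33*y^2 - 8*y + 240) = (y - 1)*(y + 4)*(y^3 - 4*y^2 - 17*y + 60) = (y - 1)*(y + 4)^2*(y^2 - 8*y + 15) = (y - 5)*(y - 1)*(y + 4)^2*(y - 3)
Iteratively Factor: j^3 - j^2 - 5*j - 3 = (j - 3)*(j^2 + 2*j + 1) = (j - 3)*(j + 1)*(j + 1)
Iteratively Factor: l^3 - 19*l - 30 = (l - 5)*(l^2 + 5*l + 6) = (l - 5)*(l + 3)*(l + 2)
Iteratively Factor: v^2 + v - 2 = (v + 2)*(v - 1)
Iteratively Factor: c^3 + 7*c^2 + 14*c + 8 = (c + 1)*(c^2 + 6*c + 8) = (c + 1)*(c + 2)*(c + 4)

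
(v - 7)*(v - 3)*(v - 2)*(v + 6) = v^4 - 6*v^3 - 31*v^2 + 204*v - 252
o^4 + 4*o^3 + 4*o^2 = o^2*(o + 2)^2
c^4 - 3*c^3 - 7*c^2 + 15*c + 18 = (c - 3)^2*(c + 1)*(c + 2)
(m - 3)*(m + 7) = m^2 + 4*m - 21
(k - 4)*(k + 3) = k^2 - k - 12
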